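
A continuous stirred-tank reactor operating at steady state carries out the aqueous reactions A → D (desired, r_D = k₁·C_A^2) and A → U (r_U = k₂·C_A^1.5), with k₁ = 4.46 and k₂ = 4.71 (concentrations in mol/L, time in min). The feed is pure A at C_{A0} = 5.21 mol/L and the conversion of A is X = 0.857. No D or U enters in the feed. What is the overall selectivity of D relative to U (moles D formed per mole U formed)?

Exit C_A = C_{A0}(1−X) = 5.21×0.143 = 0.7450 mol/L.
A CSTR operates uniformly at the exit composition, giving r_D = 2.476 and r_U = 3.029 (each k·C_A^n at C_A = 0.7450).
Overall selectivity = C_D/C_U = r_Dτ/(r_Uτ) = r_D/r_U = 0.817.

0.817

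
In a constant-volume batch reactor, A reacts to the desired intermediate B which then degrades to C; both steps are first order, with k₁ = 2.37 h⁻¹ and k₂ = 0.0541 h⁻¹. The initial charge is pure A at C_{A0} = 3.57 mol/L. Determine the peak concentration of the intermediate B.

3.27 mol/L

At the optimum, C_{B,max}/C_{A0} = (k₁/k₂)^[k₂/(k₂−k₁)].
= (2.37/0.0541)^(0.0541/(0.0541−2.37)) = (43.81)^(-0.02336) = 0.9155.
C_{B,max} = 0.9155×3.57 = 3.27 mol/L.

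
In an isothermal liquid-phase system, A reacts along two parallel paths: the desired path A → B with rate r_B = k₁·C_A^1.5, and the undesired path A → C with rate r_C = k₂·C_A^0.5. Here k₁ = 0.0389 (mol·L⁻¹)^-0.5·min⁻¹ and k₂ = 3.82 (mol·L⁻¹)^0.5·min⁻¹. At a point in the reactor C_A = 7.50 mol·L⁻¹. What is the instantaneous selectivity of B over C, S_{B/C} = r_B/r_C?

0.0764

S_{B/C} = r_B/r_C = (k₁·C_A^1.5)/(k₂·C_A^0.5) = (k₁/k₂)·C_A.
= (0.0389×7.500^1.5) / (3.82×7.500^0.5) = 0.7990/10.46 = 0.0764.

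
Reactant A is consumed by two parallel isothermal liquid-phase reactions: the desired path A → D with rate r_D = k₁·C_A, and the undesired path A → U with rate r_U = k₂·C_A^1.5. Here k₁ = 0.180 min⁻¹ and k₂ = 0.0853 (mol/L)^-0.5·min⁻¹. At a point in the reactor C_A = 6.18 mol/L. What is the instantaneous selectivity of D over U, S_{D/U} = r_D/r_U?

S_{D/U} = r_D/r_U = (k₁·C_A)/(k₂·C_A^1.5) = (k₁/k₂)·C_A^-0.5.
= (0.180×6.180) / (0.0853×6.180^1.5) = 1.112/1.310 = 0.849.

0.849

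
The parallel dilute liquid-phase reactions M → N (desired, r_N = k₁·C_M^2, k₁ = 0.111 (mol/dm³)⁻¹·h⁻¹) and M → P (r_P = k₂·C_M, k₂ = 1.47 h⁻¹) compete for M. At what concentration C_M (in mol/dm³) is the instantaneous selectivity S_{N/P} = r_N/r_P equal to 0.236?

S_{N/P} = (k₁/k₂)·C_M ⇒ C_M = S·k₂/k₁.
= 0.236×1.47/0.111 = 3.13 mol/dm³.

3.13 mol/dm³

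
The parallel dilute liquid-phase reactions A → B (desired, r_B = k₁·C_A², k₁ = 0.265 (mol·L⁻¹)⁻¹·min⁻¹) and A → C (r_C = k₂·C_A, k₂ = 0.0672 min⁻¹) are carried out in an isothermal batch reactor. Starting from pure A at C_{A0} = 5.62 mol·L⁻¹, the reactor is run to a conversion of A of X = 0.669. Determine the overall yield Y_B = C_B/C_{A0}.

0.623

C_A = C_{A0}(1−X) = 1.860 mol·L⁻¹.
Along a PFR/batch, dC_C/dC_A = −r_C/(r_B+r_C) = −k₂/(k₂+k₁·C_A).
Integrating from C_{A0} to C_A: C_C = (0.0672/0.265)·ln[(0.0672+0.265·5.62)/(0.0672+0.265·1.86)] = 0.2536·ln(1.556/0.5602) = 0.2592 mol·L⁻¹.
Then C_B = (C_{A0}−C_A) − C_C = 3.760 − 0.2592 = 3.501 mol·L⁻¹.
Y_B = C_B/C_{A0} = 3.501/5.62 = 0.623.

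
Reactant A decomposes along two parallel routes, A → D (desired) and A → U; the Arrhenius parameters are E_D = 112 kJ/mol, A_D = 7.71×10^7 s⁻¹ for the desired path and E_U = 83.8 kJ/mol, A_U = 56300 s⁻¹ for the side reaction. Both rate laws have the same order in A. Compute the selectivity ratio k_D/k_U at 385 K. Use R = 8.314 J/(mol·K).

Since both paths have the same order in A, the concentration cancels and S_{D/U} = k_D/k_U = (A_D/A_U)·exp[(E_U−E_D)/(RT)].
(E_U−E_D)/(RT) = (83.8−112)×10³/(8.314×385) = -28200/3201 = -8.810.
k_D/k_U = (7.71×10^7/56300)·exp(-8.810) = 1369 × 1.492×10^-4 = 0.204.

0.204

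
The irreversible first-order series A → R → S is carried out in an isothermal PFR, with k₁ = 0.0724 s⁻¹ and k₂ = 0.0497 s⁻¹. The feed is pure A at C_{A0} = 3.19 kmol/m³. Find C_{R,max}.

At the optimum, C_{R,max}/C_{A0} = (k₁/k₂)^[k₂/(k₂−k₁)].
= (0.0724/0.0497)^(0.0497/(0.0497−0.0724)) = (1.457)^(-2.189) = 0.4388.
C_{R,max} = 0.4388×3.19 = 1.40 kmol/m³.

1.40 kmol/m³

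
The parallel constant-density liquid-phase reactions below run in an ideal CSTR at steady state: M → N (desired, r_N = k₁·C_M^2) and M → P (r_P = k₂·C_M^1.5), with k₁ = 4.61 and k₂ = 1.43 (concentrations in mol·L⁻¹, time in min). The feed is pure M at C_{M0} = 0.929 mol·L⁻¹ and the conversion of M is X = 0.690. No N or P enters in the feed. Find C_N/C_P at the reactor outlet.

Exit C_M = C_{M0}(1−X) = 0.929×0.310 = 0.2880 mol·L⁻¹.
Rates in a CSTR are evaluated at the outlet concentration: r_N = 4.61×0.2880^2 = 0.3823, r_P = 1.43×0.2880^1.5 = 0.2210.
Overall selectivity = C_N/C_P = r_Nτ/(r_Pτ) = r_N/r_P = 1.73.

1.73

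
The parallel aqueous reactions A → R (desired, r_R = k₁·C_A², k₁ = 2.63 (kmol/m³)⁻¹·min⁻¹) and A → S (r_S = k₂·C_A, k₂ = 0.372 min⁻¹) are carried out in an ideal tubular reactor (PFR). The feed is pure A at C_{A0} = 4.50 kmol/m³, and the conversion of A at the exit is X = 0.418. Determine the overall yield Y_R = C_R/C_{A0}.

C_A = C_{A0}(1−X) = 2.619 kmol/m³.
Along a PFR/batch, dC_S/dC_A = −r_S/(r_R+r_S) = −k₂/(k₂+k₁·C_A).
Integrating from C_{A0} to C_A: C_S = (0.372/2.63)·ln[(0.372+2.63·4.50)/(0.372+2.63·2.62)] = 0.1414·ln(12.21/7.260) = 0.07350 kmol/m³.
Then C_R = (C_{A0}−C_A) − C_S = 1.881 − 0.07350 = 1.808 kmol/m³.
Y_R = C_R/C_{A0} = 1.808/4.50 = 0.402.

0.402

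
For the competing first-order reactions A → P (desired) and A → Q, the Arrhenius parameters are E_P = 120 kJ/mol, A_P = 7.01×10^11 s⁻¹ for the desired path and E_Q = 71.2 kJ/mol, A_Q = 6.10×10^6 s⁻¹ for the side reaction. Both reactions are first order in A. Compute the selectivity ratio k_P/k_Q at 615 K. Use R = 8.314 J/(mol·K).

8.23

Since both paths have the same order in A, the concentration cancels and S_{P/Q} = k_P/k_Q = (A_P/A_Q)·exp[(E_Q−E_P)/(RT)].
(E_Q−E_P)/(RT) = (71.2−120)×10³/(8.314×615) = -48800/5113 = -9.544.
k_P/k_Q = (7.01×10^11/6.10×10^6)·exp(-9.544) = 1.149×10^5 × 7.162×10^-5 = 8.23.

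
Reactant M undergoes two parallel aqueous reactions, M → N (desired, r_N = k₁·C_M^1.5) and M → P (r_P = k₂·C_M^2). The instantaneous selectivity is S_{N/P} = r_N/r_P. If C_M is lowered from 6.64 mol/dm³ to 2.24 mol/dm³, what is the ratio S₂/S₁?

S_{N/P} = (k₁/k₂)·C_M^-0.5, so S₂/S₁ = (C_{M,2}/C_{M,1})^-0.5.
= (2.24/6.64)^(-0.5) = (0.3373)^(-0.5) = 1.72.
Selectivity toward N rises as C_M falls — low-concentration operation is favoured.

1.72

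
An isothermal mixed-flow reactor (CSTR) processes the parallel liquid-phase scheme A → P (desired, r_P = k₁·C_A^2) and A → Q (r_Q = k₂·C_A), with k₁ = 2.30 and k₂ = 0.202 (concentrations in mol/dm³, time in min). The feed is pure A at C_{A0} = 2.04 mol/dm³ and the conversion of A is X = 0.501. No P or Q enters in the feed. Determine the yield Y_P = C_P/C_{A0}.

Exit C_A = C_{A0}(1−X) = 2.04×0.499 = 1.018 mol/dm³.
Rates in a CSTR are evaluated at the outlet concentration: r_P = 2.30×1.018^2 = 2.383, r_Q = 0.202×1.018 = 0.2056.
Fraction of consumed A going to P: r_P/(r_P+r_Q) = 0.9206.
C_P = 0.9206·C_{A0}·X = 0.9206×2.04×0.501 = 0.941 mol/dm³; Y_P = C_P/C_{A0} = 0.461.

0.461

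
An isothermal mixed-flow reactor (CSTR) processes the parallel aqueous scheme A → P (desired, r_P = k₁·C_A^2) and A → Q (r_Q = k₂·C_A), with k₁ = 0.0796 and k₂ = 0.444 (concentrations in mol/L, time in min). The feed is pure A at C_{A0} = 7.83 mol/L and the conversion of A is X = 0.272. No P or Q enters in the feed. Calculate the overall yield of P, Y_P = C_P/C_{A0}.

Exit C_A = C_{A0}(1−X) = 7.83×0.728 = 5.700 mol/L.
A CSTR operates uniformly at the exit composition, giving r_P = 2.586 and r_Q = 2.531 (each k·C_A^n at C_A = 5.700).
Fraction of consumed A going to P: r_P/(r_P+r_Q) = 0.5054.
C_P = 0.5054·C_{A0}·X = 0.5054×7.83×0.272 = 1.08 mol/L; Y_P = C_P/C_{A0} = 0.137.

0.137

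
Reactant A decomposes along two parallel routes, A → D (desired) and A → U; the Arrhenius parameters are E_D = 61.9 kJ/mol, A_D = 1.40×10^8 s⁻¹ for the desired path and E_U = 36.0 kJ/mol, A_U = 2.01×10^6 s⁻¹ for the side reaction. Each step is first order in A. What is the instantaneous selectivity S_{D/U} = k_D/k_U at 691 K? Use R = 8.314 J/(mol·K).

With equal orders, S_{D/U} = k_D/k_U = (A_D/A_U)·exp[(E_U−E_D)/(RT)].
(E_U−E_D)/(RT) = (36.0−61.9)×10³/(8.314×691) = -25900/5745 = -4.508.
k_D/k_U = (1.40×10^8/2.01×10^6)·exp(-4.508) = 69.65 × 0.01102 = 0.767.
Since E_D > E_U, raising the temperature improves selectivity toward D.

0.767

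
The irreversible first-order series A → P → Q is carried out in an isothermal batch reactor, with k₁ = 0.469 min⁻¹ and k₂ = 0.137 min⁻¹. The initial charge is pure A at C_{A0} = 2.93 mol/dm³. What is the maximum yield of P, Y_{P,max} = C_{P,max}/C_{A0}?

0.602

At the optimum, C_{P,max}/C_{A0} = (k₁/k₂)^[k₂/(k₂−k₁)].
= (0.469/0.137)^(0.137/(0.137−0.469)) = (3.423)^(-0.4127) = 0.6018.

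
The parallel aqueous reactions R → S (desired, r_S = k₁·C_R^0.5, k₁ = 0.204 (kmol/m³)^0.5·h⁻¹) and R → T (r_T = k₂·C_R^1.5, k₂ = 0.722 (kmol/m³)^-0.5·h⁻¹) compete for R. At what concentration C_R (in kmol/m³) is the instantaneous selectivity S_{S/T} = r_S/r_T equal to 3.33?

0.0848 kmol/m³

S_{S/T} = (k₁/k₂)·C_R⁻¹ ⇒ C_R = (S·k₂/k₁)^(-1).
= (3.33×0.722/0.204)^(-1) = (11.79)^(-1) = 0.0848 kmol/m³.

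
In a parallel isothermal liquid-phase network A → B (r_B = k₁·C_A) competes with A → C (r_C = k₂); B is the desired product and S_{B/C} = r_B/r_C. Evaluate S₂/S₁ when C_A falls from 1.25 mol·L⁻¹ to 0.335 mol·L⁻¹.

S_{B/C} = (k₁/k₂)·C_A, so S₂/S₁ = (C_{A,2}/C_{A,1}).
= 0.335/1.25 = 0.268.
Selectivity toward B falls as C_A falls — high-concentration operation is favoured.

0.268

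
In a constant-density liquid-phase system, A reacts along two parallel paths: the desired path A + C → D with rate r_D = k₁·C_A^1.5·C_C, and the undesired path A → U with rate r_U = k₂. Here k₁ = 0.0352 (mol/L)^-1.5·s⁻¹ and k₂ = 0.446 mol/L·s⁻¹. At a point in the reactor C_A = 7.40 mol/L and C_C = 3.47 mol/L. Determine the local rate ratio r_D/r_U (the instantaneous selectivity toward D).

5.51

S_{D/U} = r_D/r_U = (k₁·C_A^1.5·C_C)/(k₂) = (k₁/k₂)·C_A^1.5·C_C.
= (0.0352×7.400^1.5×3.470) / (0.446) = 2.459/0.4460 = 5.51.
Since the desired path is higher order in A, keeping C_A high (PFR or concentrated feed) favours D.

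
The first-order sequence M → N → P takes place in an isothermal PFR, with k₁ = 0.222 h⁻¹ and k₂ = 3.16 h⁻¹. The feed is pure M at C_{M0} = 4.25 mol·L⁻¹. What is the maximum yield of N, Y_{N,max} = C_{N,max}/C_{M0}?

0.0575

At the optimum, C_{N,max}/C_{M0} = (k₁/k₂)^[k₂/(k₂−k₁)].
= (0.222/3.16)^(3.16/(3.16−0.222)) = (0.07025)^(1.076) = 0.05748.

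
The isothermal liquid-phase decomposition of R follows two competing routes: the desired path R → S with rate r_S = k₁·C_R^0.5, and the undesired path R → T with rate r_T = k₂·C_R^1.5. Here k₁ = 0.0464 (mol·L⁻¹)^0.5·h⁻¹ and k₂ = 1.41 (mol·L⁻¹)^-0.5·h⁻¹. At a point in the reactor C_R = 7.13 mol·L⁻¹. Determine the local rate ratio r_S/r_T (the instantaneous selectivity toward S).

S_{S/T} = r_S/r_T = (k₁·C_R^0.5)/(k₂·C_R^1.5) = (k₁/k₂)·C_R⁻¹.
= (0.0464×7.130^0.5) / (1.41×7.130^1.5) = 0.1239/26.84 = 0.00462.

0.00462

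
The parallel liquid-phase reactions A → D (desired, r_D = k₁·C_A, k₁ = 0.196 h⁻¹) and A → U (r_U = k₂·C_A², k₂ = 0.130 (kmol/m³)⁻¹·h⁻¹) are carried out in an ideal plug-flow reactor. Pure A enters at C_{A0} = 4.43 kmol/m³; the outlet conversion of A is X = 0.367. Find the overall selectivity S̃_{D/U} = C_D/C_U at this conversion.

0.422

C_A = C_{A0}(1−X) = 2.804 kmol/m³.
Along a PFR/batch, dC_D/dC_A = −r_D/(r_D+r_U) = −k₁/(k₁+k₂·C_A).
Integrating from C_{A0} to C_A: C_D = (0.196/0.130)·ln[(0.196+0.130·4.43)/(0.196+0.130·2.80)] = 1.508·ln(0.7719/0.5605) = 0.4824 kmol/m³.
C_U = (C_{A0}−C_A)−C_D = 1.143 kmol/m³; S̃_{D/U} = 0.4824/1.143 = 0.422.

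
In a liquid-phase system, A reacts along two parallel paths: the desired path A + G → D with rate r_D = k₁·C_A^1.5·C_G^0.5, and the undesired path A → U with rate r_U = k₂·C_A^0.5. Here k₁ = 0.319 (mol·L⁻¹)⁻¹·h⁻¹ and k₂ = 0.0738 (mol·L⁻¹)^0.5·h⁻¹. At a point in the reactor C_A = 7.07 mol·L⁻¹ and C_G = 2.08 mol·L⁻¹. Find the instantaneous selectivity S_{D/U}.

S_{D/U} = r_D/r_U = (k₁·C_A^1.5·C_G^0.5)/(k₂·C_A^0.5) = (k₁/k₂)·C_A·C_G^0.5.
= (0.319×7.070^1.5×2.080^0.5) / (0.0738×7.070^0.5) = 8.649/0.1962 = 44.1.
Since the desired path is higher order in A, keeping C_A high (PFR or concentrated feed) favours D.

44.1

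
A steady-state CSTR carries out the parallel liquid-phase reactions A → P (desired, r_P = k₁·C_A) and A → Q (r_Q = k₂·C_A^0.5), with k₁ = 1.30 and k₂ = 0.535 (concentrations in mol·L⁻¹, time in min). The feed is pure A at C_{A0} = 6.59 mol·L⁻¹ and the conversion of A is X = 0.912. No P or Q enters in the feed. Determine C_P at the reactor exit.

Exit C_A = C_{A0}(1−X) = 6.59×0.0880 = 0.5799 mol·L⁻¹.
Rates in a CSTR are evaluated at the outlet concentration: r_P = 1.30×0.5799 = 0.7539, r_Q = 0.535×0.5799^0.5 = 0.4074.
Fraction of consumed A going to P: r_P/(r_P+r_Q) = 0.6492.
C_P = 0.6492·C_{A0}·X = 0.6492×6.59×0.912 = 3.90 mol·L⁻¹.

3.90 mol·L⁻¹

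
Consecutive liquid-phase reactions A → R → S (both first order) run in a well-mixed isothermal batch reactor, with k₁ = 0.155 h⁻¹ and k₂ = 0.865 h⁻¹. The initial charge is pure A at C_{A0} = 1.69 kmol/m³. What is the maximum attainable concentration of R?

Evaluating C_R at t_opt = ln(k₂/k₁)/(k₂−k₁) gives C_{R,max}/C_{A0} = (k₁/k₂)^[k₂/(k₂−k₁)].
= (0.155/0.865)^(0.865/(0.865−0.155)) = (0.1792)^(1.218) = 0.1231.
C_{R,max} = 0.1231×1.69 = 0.208 kmol/m³.

0.208 kmol/m³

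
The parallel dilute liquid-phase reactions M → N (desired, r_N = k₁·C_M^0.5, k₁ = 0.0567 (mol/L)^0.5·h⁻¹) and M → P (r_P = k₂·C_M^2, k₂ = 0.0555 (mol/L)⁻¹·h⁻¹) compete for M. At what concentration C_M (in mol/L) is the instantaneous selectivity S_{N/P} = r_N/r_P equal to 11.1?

0.204 mol/L

S_{N/P} = (k₁/k₂)·C_M^-1.5 ⇒ C_M = (S·k₂/k₁)^(1/(-1.5)).
= (11.1×0.0555/0.0567)^(-0.6667) = (10.87)^(-0.6667) = 0.204 mol/L.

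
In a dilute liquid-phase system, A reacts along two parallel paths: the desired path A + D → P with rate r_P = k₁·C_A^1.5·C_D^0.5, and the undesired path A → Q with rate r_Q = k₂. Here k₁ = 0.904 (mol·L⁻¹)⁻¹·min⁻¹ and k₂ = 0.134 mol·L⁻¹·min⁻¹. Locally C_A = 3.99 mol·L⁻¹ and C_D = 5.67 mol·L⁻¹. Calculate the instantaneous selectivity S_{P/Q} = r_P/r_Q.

S_{P/Q} = r_P/r_Q = (k₁·C_A^1.5·C_D^0.5)/(k₂) = (k₁/k₂)·C_A^1.5·C_D^0.5.
= (0.904×3.990^1.5×5.670^0.5) / (0.134) = 17.16/0.1340 = 128.

128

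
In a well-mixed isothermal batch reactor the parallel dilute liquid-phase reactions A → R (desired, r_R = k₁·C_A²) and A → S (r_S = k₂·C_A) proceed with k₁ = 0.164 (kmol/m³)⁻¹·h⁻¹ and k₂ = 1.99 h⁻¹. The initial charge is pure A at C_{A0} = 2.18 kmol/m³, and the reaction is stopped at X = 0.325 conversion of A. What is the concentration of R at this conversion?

0.0925 kmol/m³

C_A = C_{A0}(1−X) = 1.472 kmol/m³.
Along a PFR/batch, dC_S/dC_A = −r_S/(r_R+r_S) = −k₂/(k₂+k₁·C_A).
Integrating from C_{A0} to C_A: C_S = (1.99/0.164)·ln[(1.99+0.164·2.18)/(1.99+0.164·1.47)] = 12.13·ln(2.348/2.231) = 0.6160 kmol/m³.
Then C_R = (C_{A0}−C_A) − C_S = 0.7085 − 0.6160 = 0.09253 kmol/m³.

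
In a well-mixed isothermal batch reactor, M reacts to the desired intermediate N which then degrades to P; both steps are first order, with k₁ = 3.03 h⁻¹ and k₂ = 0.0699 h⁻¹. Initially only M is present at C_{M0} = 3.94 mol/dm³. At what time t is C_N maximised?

Setting dC_N/dt = 0 gives t_opt = ln(k₂/k₁)/(k₂−k₁).
= ln(0.0699/3.03)/(0.0699−3.03) = ln(0.02307)/-2.960 = -3.769/-2.960 = 1.27 h.

1.27 h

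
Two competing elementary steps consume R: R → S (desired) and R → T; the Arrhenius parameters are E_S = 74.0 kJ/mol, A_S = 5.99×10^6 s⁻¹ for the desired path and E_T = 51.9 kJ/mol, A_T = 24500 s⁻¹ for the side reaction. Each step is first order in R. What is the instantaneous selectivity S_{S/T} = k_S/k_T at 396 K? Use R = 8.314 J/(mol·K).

k_S/k_T = (A_S/A_T)·exp[−(E_S−E_T)/(RT)] = (A_S/A_T)·exp[(E_T−E_S)/(RT)].
(E_T−E_S)/(RT) = (51.9−74.0)×10³/(8.314×396) = -22100/3292 = -6.713.
k_S/k_T = (5.99×10^6/24500)·exp(-6.713) = 244.5 × 0.001216 = 0.297.
Since E_S > E_T, raising the temperature improves selectivity toward S.

0.297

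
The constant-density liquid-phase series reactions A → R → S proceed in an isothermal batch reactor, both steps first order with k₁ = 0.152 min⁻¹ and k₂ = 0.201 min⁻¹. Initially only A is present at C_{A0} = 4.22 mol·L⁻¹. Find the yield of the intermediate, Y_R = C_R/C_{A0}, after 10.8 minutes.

The intermediate concentration in a first-order A→B→C sequence is C_R = k₁C_{A0}(e^(−k₁t) − e^(−k₂t))/(k₂−k₁).
e^(−k₁t) = e^(−0.152×10.8) = e^(−1.642) = 0.1937; e^(−k₂t) = e^(−2.171) = 0.1141.
C_R = 0.152×4.22/(0.201−0.152) × (0.1937−0.1141) = 13.09×0.07958 = 1.042 mol·L⁻¹.
Y_R = C_R/C_{A0} = 1.042/4.22 = 0.247.

0.247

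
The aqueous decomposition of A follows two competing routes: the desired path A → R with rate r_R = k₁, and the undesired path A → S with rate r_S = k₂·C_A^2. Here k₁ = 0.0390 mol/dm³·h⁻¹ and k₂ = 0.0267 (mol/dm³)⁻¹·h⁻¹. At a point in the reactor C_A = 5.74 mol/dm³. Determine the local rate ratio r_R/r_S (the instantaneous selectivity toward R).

0.0443

S_{R/S} = r_R/r_S = (k₁)/(k₂·C_A^2) = (k₁/k₂)·C_A^-2.
= (0.0390) / (0.0267×5.740^2) = 0.03900/0.8797 = 0.0443.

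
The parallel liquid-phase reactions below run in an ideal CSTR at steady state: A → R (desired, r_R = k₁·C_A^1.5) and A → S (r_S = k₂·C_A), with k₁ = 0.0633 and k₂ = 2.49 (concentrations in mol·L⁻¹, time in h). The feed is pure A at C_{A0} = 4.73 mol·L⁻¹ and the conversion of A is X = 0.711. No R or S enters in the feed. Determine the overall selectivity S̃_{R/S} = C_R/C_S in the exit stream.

0.0297

Exit C_A = C_{A0}(1−X) = 4.73×0.289 = 1.367 mol·L⁻¹.
A CSTR operates uniformly at the exit composition, giving r_R = 0.1012 and r_S = 3.404 (each k·C_A^n at C_A = 1.367).
Overall selectivity = C_R/C_S = r_Rτ/(r_Sτ) = r_R/r_S = 0.0297.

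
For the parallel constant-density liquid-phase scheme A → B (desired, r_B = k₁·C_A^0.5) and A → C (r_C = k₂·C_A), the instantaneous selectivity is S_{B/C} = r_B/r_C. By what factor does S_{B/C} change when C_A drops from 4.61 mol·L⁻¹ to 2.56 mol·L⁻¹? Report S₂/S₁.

S_{B/C} = (k₁/k₂)·C_A^-0.5, so S₂/S₁ = (C_{A,2}/C_{A,1})^-0.5.
= (2.56/4.61)^(-0.5) = (0.5553)^(-0.5) = 1.34.
Selectivity toward B rises as C_A falls — low-concentration operation is favoured.

1.34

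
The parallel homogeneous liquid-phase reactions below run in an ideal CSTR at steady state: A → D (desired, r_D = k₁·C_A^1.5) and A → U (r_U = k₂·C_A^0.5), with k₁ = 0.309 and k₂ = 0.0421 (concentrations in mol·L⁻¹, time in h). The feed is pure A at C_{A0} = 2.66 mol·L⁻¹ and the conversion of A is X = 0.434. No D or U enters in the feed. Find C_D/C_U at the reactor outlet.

11.1

Exit C_A = C_{A0}(1−X) = 2.66×0.566 = 1.506 mol·L⁻¹.
In a CSTR the entire volume is at exit conditions, so r_D = 0.309×1.506^1.5 = 0.5708 and r_U = 0.0421×1.506^0.5 = 0.05166.
Overall selectivity = C_D/C_U = r_Dτ/(r_Uτ) = r_D/r_U = 11.1.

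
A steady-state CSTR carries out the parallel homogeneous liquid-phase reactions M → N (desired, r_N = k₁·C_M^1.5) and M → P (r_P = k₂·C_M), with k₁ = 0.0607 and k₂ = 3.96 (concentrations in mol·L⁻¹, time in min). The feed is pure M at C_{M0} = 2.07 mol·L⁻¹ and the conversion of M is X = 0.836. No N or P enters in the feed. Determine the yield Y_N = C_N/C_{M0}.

Exit C_M = C_{M0}(1−X) = 2.07×0.164 = 0.3395 mol·L⁻¹.
In a CSTR the entire volume is at exit conditions, so r_N = 0.0607×0.3395^1.5 = 0.01201 and r_P = 3.96×0.3395 = 1.344.
Fraction of consumed M going to N: r_N/(r_N+r_P) = 0.008852.
C_N = 0.008852·C_{M0}·X = 0.008852×2.07×0.836 = 0.0153 mol·L⁻¹; Y_N = C_N/C_{M0} = 0.00740.

0.00740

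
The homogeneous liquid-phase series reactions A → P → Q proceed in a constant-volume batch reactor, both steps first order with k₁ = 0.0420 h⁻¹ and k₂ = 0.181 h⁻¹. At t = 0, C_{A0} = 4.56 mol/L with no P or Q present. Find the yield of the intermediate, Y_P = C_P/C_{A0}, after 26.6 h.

Solving the coupled first-order balances gives C_P(t) = [k₁/(k₂−k₁)]·C_{A0}·(e^(−k₁t) − e^(−k₂t)).
e^(−k₁t) = e^(−0.0420×26.6) = e^(−1.117) = 0.3272; e^(−k₂t) = e^(−4.815) = 0.008110.
C_P = 0.0420×4.56/(0.181−0.0420) × (0.3272−0.008110) = 1.378×0.3191 = 0.4396 mol/L.
Y_P = C_P/C_{A0} = 0.4396/4.56 = 0.0964.

0.0964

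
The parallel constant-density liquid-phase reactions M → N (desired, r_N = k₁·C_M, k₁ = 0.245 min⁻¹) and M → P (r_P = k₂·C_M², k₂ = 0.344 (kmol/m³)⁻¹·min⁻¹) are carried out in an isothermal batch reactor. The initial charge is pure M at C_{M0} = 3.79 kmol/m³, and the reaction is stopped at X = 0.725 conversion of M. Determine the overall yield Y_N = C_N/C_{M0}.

0.177

C_M = C_{M0}(1−X) = 1.042 kmol/m³.
Along a PFR/batch, dC_N/dC_M = −r_N/(r_N+r_P) = −k₁/(k₁+k₂·C_M).
Integrating from C_{M0} to C_M: C_N = (0.245/0.344)·ln[(0.245+0.344·3.79)/(0.245+0.344·1.04)] = 0.7122·ln(1.549/0.6035) = 0.6712 kmol/m³.
Y_N = C_N/C_{M0} = 0.6712/3.79 = 0.177.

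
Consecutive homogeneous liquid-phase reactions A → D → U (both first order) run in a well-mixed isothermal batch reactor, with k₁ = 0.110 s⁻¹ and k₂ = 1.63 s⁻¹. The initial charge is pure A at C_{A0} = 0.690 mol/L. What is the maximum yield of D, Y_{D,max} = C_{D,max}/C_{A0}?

0.0555

For a first-order series the maximum intermediate yield is C_{D,max}/C_{A0} = (k₁/k₂)^[k₂/(k₂−k₁)].
= (0.110/1.63)^(1.63/(1.63−0.110)) = (0.06748)^(1.072) = 0.05552.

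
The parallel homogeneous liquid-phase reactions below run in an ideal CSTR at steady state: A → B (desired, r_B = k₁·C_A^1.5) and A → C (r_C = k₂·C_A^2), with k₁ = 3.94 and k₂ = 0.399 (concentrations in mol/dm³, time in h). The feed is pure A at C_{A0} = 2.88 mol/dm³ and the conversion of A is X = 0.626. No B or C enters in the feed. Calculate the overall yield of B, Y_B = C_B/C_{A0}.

0.566

Exit C_A = C_{A0}(1−X) = 2.88×0.374 = 1.077 mol/dm³.
Rates in a CSTR are evaluated at the outlet concentration: r_B = 3.94×1.077^1.5 = 4.404, r_C = 0.399×1.077^2 = 0.4629.
Fraction of consumed A going to B: r_B/(r_B+r_C) = 0.9049.
C_B = 0.9049·C_{A0}·X = 0.9049×2.88×0.626 = 1.63 mol/dm³; Y_B = C_B/C_{A0} = 0.566.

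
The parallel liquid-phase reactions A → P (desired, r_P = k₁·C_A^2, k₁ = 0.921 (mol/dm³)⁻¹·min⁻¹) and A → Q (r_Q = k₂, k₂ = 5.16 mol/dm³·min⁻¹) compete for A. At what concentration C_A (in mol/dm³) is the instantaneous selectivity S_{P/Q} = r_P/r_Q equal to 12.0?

S_{P/Q} = (k₁/k₂)·C_A^2 ⇒ C_A = (S·k₂/k₁)^(0.5).
= (12.0×5.16/0.921)^(0.5) = (67.23)^(0.5) = 8.20 mol/dm³.

8.20 mol/dm³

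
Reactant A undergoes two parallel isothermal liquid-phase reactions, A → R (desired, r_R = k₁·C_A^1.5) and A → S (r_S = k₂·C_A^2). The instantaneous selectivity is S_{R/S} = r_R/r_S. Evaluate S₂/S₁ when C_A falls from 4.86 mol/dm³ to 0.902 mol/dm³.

S_{R/S} = (k₁/k₂)·C_A^-0.5, so S₂/S₁ = (C_{A,2}/C_{A,1})^-0.5.
= (0.902/4.86)^(-0.5) = (0.1856)^(-0.5) = 2.32.

2.32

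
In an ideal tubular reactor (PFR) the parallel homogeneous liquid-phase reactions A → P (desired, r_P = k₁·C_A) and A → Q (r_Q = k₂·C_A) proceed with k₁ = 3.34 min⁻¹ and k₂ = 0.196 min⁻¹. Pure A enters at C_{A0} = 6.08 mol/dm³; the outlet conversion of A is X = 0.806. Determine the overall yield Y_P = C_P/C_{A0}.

0.761

C_A = C_{A0}(1−X) = 1.180 mol/dm³.
Both paths are first order in A, so the instantaneous fraction to P is constant: dC_P/d(−C_A) = k₁/(k₁+k₂) = 0.9446.
C_P = 0.9446·(C_{A0}−C_A) = 0.9446×4.900 = 4.63 mol/dm³.
Y_P = C_P/C_{A0} = 4.629/6.08 = 0.761.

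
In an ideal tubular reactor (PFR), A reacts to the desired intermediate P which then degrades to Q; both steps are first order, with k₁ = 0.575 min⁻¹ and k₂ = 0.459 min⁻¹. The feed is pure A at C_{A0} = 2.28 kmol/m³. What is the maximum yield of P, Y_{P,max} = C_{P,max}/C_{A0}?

For a first-order series the maximum intermediate yield is C_{P,max}/C_{A0} = (k₁/k₂)^[k₂/(k₂−k₁)].
= (0.575/0.459)^(0.459/(0.459−0.575)) = (1.253)^(-3.957) = 0.4100.

0.410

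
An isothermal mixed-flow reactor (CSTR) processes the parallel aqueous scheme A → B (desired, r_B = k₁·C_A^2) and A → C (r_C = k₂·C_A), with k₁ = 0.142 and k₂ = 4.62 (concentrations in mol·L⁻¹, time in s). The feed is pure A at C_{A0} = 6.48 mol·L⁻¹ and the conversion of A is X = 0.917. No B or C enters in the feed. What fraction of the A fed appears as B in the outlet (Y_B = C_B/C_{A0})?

0.0149

Exit C_A = C_{A0}(1−X) = 6.48×0.0830 = 0.5378 mol·L⁻¹.
A CSTR operates uniformly at the exit composition, giving r_B = 0.04108 and r_C = 2.485 (each k·C_A^n at C_A = 0.5378).
Fraction of consumed A going to B: r_B/(r_B+r_C) = 0.01626.
C_B = 0.01626·C_{A0}·X = 0.01626×6.48×0.917 = 0.0966 mol·L⁻¹; Y_B = C_B/C_{A0} = 0.0149.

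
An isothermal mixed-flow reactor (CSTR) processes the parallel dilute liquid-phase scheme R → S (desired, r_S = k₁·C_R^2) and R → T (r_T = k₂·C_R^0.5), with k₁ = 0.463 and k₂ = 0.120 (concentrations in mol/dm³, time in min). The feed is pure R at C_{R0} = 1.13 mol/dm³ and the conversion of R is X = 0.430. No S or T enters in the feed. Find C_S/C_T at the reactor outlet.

Exit C_R = C_{R0}(1−X) = 1.13×0.570 = 0.6441 mol/dm³.
A CSTR operates uniformly at the exit composition, giving r_S = 0.1921 and r_T = 0.09631 (each k·C_R^n at C_R = 0.6441).
Overall selectivity = C_S/C_T = r_Sτ/(r_Tτ) = r_S/r_T = 1.99.

1.99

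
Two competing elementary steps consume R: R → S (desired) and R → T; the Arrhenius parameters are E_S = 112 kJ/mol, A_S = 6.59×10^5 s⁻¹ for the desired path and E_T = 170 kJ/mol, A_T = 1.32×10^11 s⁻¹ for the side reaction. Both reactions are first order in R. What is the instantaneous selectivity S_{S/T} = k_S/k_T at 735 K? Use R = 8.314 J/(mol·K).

k_S/k_T = (A_S/A_T)·exp[−(E_S−E_T)/(RT)] = (A_S/A_T)·exp[(E_T−E_S)/(RT)].
(E_T−E_S)/(RT) = (170−112)×10³/(8.314×735) = 58000/6111 = 9.491.
k_S/k_T = (6.59×10^5/1.32×10^11)·exp(9.491) = 4.992×10^-6 × 13245 = 0.0661.

0.0661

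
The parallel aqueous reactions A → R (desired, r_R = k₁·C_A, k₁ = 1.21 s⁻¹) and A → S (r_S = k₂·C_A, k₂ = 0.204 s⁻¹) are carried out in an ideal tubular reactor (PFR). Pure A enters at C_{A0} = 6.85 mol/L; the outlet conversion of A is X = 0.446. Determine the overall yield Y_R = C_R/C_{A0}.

0.382

C_A = C_{A0}(1−X) = 3.795 mol/L.
Both paths are first order in A, so the instantaneous fraction to R is constant: dC_R/d(−C_A) = k₁/(k₁+k₂) = 0.8557.
C_R = 0.8557·(C_{A0}−C_A) = 0.8557×3.055 = 2.61 mol/L.
Y_R = C_R/C_{A0} = 2.614/6.85 = 0.382.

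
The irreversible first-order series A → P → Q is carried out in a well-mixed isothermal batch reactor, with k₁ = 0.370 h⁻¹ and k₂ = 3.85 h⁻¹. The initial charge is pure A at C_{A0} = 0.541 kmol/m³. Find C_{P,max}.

At the optimum, C_{P,max}/C_{A0} = (k₁/k₂)^[k₂/(k₂−k₁)].
= (0.370/3.85)^(3.85/(3.85−0.370)) = (0.09610)^(1.106) = 0.07492.
C_{P,max} = 0.07492×0.541 = 0.0405 kmol/m³.

0.0405 kmol/m³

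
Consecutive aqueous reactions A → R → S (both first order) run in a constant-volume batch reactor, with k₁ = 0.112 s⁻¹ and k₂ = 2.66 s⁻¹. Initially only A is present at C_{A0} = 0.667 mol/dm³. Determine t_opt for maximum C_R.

The intermediate peaks when r₁ = r₂, i.e. k₁e^(−k₁t) = k₂e^(−k₂t), giving t_opt = ln(k₂/k₁)/(k₂−k₁).
= ln(2.66/0.112)/(2.66−0.112) = ln(23.75)/2.548 = 3.168/2.548 = 1.24 s.

1.24 s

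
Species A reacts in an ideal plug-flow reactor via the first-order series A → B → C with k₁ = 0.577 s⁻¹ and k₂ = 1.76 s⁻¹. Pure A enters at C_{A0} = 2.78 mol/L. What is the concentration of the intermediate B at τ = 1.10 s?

Solving the coupled first-order balances gives C_B(τ) = [k₁/(k₂−k₁)]·C_{A0}·(e^(−k₁τ) − e^(−k₂τ)).
e^(−k₁τ) = e^(−0.577×1.10) = e^(−0.6347) = 0.5301; e^(−k₂τ) = e^(−1.936) = 0.1443.
C_B = 0.577×2.78/(1.76−0.577) × (0.5301−0.1443) = 1.356×0.3858 = 0.5231 mol/L.

0.523 mol/L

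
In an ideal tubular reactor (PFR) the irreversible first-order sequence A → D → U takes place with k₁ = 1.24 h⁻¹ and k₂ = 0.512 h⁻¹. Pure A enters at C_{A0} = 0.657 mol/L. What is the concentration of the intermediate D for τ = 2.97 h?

0.216 mol/L

The intermediate concentration in a first-order A→B→C sequence is C_D = k₁C_{A0}(e^(−k₁τ) − e^(−k₂τ))/(k₂−k₁).
e^(−k₁τ) = e^(−1.24×2.97) = e^(−3.683) = 0.02515; e^(−k₂τ) = e^(−1.521) = 0.2186.
C_D = 1.24×0.657/(0.512−1.24) × (0.02515−0.2186) = (-1.119)×(-0.1934) = 0.2164 mol/L.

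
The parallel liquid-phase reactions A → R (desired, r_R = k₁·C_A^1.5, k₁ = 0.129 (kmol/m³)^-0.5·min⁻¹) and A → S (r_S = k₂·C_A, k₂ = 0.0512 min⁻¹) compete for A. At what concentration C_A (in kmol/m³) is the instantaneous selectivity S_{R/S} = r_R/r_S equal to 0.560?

0.0494 kmol/m³

S_{R/S} = (k₁/k₂)·C_A^0.5 ⇒ C_A = (S·k₂/k₁)^(2).
= (0.560×0.0512/0.129)^(2) = (0.2223)^(2) = 0.0494 kmol/m³.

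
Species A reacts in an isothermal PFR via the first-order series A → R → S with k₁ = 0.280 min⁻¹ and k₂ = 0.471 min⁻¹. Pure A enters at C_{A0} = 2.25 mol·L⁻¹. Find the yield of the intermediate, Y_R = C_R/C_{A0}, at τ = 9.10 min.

0.0945

For first-order series with pure A initially, C_R(τ) = k₁C_{A0}/(k₂−k₁)·(e^(−k₁τ) − e^(−k₂τ)).
e^(−k₁τ) = e^(−0.280×9.10) = e^(−2.548) = 0.07824; e^(−k₂τ) = e^(−4.286) = 0.01376.
C_R = 0.280×2.25/(0.471−0.280) × (0.07824−0.01376) = 3.298×0.06448 = 0.2127 mol·L⁻¹.
Y_R = C_R/C_{A0} = 0.2127/2.25 = 0.0945.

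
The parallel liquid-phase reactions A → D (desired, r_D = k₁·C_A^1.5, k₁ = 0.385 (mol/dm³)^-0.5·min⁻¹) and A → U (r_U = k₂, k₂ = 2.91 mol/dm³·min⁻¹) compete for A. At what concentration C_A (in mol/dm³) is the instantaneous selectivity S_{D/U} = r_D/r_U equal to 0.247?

1.52 mol/dm³

S_{D/U} = (k₁/k₂)·C_A^1.5 ⇒ C_A = (S·k₂/k₁)^(1/1.5).
= (0.247×2.91/0.385)^(0.6667) = (1.867)^(0.6667) = 1.52 mol/dm³.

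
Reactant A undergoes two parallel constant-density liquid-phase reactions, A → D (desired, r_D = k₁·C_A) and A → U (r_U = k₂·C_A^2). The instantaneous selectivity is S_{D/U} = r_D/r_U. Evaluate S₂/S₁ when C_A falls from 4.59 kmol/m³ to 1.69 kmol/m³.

2.72

S_{D/U} = (k₁/k₂)·C_A⁻¹, so S₂/S₁ = (C_{A,2}/C_{A,1})⁻¹.
= 4.59/1.69 = 2.72.
Selectivity toward D rises as C_A falls — low-concentration operation is favoured.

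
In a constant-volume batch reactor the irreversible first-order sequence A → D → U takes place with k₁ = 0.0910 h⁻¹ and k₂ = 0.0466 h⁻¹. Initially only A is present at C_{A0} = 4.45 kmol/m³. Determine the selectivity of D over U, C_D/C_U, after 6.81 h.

Solving the coupled first-order balances gives C_D(t) = [k₁/(k₂−k₁)]·C_{A0}·(e^(−k₁t) − e^(−k₂t)).
e^(−k₁t) = e^(−0.0910×6.81) = e^(−0.6197) = 0.5381; e^(−k₂t) = e^(−0.3173) = 0.7281.
C_D = 0.0910×4.45/(0.0466−0.0910) × (0.5381−0.7281) = (-9.120)×(-0.1900) = 1.733 kmol/m³.
C_A = C_{A0}e^(−k₁t) = 2.395 kmol/m³, so C_U = C_{A0}−C_A−C_D = 0.3228 kmol/m³; C_D/C_U = 5.37.

5.37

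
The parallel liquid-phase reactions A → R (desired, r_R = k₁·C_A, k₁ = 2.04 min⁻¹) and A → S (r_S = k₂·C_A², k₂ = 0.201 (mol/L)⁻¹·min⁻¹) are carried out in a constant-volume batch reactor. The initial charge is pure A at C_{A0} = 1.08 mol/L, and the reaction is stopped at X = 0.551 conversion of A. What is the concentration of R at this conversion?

C_A = C_{A0}(1−X) = 0.4849 mol/L.
Along a PFR/batch, dC_R/dC_A = −r_R/(r_R+r_S) = −k₁/(k₁+k₂·C_A).
Integrating from C_{A0} to C_A: C_R = (2.04/0.201)·ln[(2.04+0.201·1.08)/(2.04+0.201·0.485)] = 10.15·ln(2.257/2.137) = 0.5526 mol/L.

0.553 mol/L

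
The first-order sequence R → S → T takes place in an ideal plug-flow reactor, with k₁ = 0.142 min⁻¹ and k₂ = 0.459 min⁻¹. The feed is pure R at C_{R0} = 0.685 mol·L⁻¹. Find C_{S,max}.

0.125 mol·L⁻¹

Evaluating C_S at τ_opt = ln(k₂/k₁)/(k₂−k₁) gives C_{S,max}/C_{R0} = (k₁/k₂)^[k₂/(k₂−k₁)].
= (0.142/0.459)^(0.459/(0.459−0.142)) = (0.3094)^(1.448) = 0.1829.
C_{S,max} = 0.1829×0.685 = 0.125 mol·L⁻¹.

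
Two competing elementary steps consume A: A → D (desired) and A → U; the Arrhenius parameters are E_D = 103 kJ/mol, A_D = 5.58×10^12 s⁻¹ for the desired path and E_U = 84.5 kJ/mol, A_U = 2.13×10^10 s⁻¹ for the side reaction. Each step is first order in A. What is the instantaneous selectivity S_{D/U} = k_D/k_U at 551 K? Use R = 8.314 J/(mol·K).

With equal orders, S_{D/U} = k_D/k_U = (A_D/A_U)·exp[(E_U−E_D)/(RT)].
(E_U−E_D)/(RT) = (84.5−103)×10³/(8.314×551) = -18500/4581 = -4.038.
k_D/k_U = (5.58×10^12/2.13×10^10)·exp(-4.038) = 262.0 × 0.01763 = 4.62.

4.62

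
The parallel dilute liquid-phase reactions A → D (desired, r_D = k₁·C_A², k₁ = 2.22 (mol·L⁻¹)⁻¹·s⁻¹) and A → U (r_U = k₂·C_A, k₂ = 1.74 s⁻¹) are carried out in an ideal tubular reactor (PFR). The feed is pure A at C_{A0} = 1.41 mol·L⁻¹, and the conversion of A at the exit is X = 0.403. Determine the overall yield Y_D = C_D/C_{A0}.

0.236

C_A = C_{A0}(1−X) = 0.8418 mol·L⁻¹.
Along a PFR/batch, dC_U/dC_A = −r_U/(r_D+r_U) = −k₂/(k₂+k₁·C_A).
Integrating from C_{A0} to C_A: C_U = (1.74/2.22)·ln[(1.74+2.22·1.41)/(1.74+2.22·0.842)] = 0.7838·ln(4.870/3.609) = 0.2350 mol·L⁻¹.
Then C_D = (C_{A0}−C_A) − C_U = 0.5682 − 0.2350 = 0.3333 mol·L⁻¹.
Y_D = C_D/C_{A0} = 0.3333/1.41 = 0.236.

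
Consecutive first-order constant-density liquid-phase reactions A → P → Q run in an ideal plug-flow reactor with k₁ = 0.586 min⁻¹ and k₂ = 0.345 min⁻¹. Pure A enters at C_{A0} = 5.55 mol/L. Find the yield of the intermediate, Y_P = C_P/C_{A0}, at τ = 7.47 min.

For first-order series with pure A initially, C_P(τ) = k₁C_{A0}/(k₂−k₁)·(e^(−k₁τ) − e^(−k₂τ)).
e^(−k₁τ) = e^(−0.586×7.47) = e^(−4.377) = 0.01256; e^(−k₂τ) = e^(−2.577) = 0.07599.
C_P = 0.586×5.55/(0.345−0.586) × (0.01256−0.07599) = (-13.50)×(-0.06343) = 0.8560 mol/L.
Y_P = C_P/C_{A0} = 0.8560/5.55 = 0.154.

0.154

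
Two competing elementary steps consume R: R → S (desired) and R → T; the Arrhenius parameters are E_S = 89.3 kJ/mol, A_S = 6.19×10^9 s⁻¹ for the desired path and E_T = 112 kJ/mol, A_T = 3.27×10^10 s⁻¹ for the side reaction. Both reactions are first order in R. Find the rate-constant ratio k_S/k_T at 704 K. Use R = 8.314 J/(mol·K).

k_S/k_T = (A_S/A_T)·exp[−(E_S−E_T)/(RT)] = (A_S/A_T)·exp[(E_T−E_S)/(RT)].
(E_T−E_S)/(RT) = (112−89.3)×10³/(8.314×704) = 22700/5853 = 3.878.
k_S/k_T = (6.19×10^9/3.27×10^10)·exp(3.878) = 0.1893 × 48.34 = 9.15.

9.15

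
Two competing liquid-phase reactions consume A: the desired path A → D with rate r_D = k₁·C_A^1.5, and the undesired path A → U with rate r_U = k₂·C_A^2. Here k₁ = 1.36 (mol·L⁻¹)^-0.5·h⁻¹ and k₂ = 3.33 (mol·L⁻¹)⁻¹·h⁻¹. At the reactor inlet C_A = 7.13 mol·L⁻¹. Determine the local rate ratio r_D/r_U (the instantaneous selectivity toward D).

S_{D/U} = r_D/r_U = (k₁·C_A^1.5)/(k₂·C_A^2) = (k₁/k₂)·C_A^-0.5.
= (1.36×7.130^1.5) / (3.33×7.130^2) = 25.89/169.3 = 0.153.
The undesired path is higher order in A, so low C_A (CSTR or dilute feed) favours D.

0.153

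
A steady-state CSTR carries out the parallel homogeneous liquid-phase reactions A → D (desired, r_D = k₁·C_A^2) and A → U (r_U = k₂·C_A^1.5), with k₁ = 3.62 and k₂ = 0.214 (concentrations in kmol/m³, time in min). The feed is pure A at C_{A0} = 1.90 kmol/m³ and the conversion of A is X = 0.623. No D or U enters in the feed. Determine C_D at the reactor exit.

Exit C_A = C_{A0}(1−X) = 1.90×0.377 = 0.7163 kmol/m³.
Rates in a CSTR are evaluated at the outlet concentration: r_D = 3.62×0.7163^2 = 1.857, r_U = 0.214×0.7163^1.5 = 0.1297.
Fraction of consumed A going to D: r_D/(r_D+r_U) = 0.9347.
C_D = 0.9347·C_{A0}·X = 0.9347×1.90×0.623 = 1.11 kmol/m³.

1.11 kmol/m³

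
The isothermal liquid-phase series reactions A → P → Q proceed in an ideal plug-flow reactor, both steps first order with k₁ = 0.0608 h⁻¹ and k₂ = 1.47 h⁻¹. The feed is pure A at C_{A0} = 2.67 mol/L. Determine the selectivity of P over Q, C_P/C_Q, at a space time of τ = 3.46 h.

0.224

Solving the coupled first-order balances gives C_P(τ) = [k₁/(k₂−k₁)]·C_{A0}·(e^(−k₁τ) − e^(−k₂τ)).
e^(−k₁τ) = e^(−0.0608×3.46) = e^(−0.2104) = 0.8103; e^(−k₂τ) = e^(−5.086) = 0.006181.
C_P = 0.0608×2.67/(1.47−0.0608) × (0.8103−0.006181) = 0.1152×0.8041 = 0.09263 mol/L.
C_A = C_{A0}e^(−k₁τ) = 2.163 mol/L, so C_Q = C_{A0}−C_A−C_P = 0.4139 mol/L; C_P/C_Q = 0.224.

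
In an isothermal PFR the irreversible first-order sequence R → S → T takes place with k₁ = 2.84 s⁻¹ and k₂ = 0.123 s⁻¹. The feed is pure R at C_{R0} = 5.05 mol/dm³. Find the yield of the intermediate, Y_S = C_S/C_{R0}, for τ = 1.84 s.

0.828

For first-order series with pure R initially, C_S(τ) = k₁C_{R0}/(k₂−k₁)·(e^(−k₁τ) − e^(−k₂τ)).
e^(−k₁τ) = e^(−2.84×1.84) = e^(−5.226) = 0.005377; e^(−k₂τ) = e^(−0.2263) = 0.7975.
C_S = 2.84×5.05/(0.123−2.84) × (0.005377−0.7975) = (-5.279)×(-0.7921) = 4.181 mol/dm³.
Y_S = C_S/C_{R0} = 4.181/5.05 = 0.828.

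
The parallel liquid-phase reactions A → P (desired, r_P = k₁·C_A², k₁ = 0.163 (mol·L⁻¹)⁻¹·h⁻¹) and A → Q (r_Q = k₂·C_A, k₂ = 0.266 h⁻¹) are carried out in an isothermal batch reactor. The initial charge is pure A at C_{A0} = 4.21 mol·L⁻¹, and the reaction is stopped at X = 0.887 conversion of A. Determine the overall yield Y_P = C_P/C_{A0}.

0.492

C_A = C_{A0}(1−X) = 0.4757 mol·L⁻¹.
Along a PFR/batch, dC_Q/dC_A = −r_Q/(r_P+r_Q) = −k₂/(k₂+k₁·C_A).
Integrating from C_{A0} to C_A: C_Q = (0.266/0.163)·ln[(0.266+0.163·4.21)/(0.266+0.163·0.476)] = 1.632·ln(0.9522/0.3435) = 1.664 mol·L⁻¹.
Then C_P = (C_{A0}−C_A) − C_Q = 3.734 − 1.664 = 2.071 mol·L⁻¹.
Y_P = C_P/C_{A0} = 2.071/4.21 = 0.492.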